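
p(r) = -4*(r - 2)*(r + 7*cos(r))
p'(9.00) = 42.29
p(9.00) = -73.42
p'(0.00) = -20.00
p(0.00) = 56.00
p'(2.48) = 18.51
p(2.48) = 5.84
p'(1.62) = -14.21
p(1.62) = 1.94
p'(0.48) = -40.33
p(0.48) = 40.67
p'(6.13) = -86.36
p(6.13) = -215.55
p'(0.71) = -42.46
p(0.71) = 31.06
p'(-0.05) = -16.70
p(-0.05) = 56.92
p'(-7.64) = 326.94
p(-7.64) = -237.28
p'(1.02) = -38.20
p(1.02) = 18.36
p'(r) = -4*r - 4*(1 - 7*sin(r))*(r - 2) - 28*cos(r) = -4*r + 4*(r - 2)*(7*sin(r) - 1) - 28*cos(r)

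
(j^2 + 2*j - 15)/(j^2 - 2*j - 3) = (j + 5)/(j + 1)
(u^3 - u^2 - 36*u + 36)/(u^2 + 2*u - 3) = (u^2 - 36)/(u + 3)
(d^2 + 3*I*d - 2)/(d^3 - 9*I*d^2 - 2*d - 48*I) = (d + I)/(d^2 - 11*I*d - 24)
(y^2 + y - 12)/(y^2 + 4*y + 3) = (y^2 + y - 12)/(y^2 + 4*y + 3)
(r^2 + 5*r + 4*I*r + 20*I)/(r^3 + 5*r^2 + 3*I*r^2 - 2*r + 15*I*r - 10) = (r + 4*I)/(r^2 + 3*I*r - 2)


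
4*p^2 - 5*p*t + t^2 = (-4*p + t)*(-p + t)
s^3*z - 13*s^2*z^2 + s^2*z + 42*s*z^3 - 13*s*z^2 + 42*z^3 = (s - 7*z)*(s - 6*z)*(s*z + z)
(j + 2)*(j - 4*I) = j^2 + 2*j - 4*I*j - 8*I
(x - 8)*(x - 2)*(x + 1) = x^3 - 9*x^2 + 6*x + 16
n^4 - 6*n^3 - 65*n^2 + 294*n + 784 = (n - 8)*(n - 7)*(n + 2)*(n + 7)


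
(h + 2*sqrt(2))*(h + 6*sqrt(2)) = h^2 + 8*sqrt(2)*h + 24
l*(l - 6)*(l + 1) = l^3 - 5*l^2 - 6*l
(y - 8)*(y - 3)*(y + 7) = y^3 - 4*y^2 - 53*y + 168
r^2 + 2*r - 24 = (r - 4)*(r + 6)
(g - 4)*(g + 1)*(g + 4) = g^3 + g^2 - 16*g - 16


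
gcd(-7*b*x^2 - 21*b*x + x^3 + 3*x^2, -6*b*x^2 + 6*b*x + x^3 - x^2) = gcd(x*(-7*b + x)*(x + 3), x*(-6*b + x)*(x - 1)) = x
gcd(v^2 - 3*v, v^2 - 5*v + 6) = v - 3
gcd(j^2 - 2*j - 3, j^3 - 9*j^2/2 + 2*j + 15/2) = j^2 - 2*j - 3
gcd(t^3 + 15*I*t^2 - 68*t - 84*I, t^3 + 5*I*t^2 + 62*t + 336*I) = t^2 + 13*I*t - 42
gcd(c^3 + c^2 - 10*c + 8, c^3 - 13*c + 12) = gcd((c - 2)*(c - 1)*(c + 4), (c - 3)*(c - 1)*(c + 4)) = c^2 + 3*c - 4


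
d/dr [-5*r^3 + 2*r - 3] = 2 - 15*r^2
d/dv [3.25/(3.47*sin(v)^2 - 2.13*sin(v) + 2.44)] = (6.9225 - 22.555*sin(v))*cos(v)/(3.47*sin(v)^2 - 2.13*sin(v) + 2.44)^2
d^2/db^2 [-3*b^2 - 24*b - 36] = -6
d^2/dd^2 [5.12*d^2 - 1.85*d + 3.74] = 10.2400000000000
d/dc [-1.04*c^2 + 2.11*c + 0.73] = 2.11 - 2.08*c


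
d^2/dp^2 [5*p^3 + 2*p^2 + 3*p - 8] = 30*p + 4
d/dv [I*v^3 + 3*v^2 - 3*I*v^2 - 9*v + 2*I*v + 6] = 3*I*v^2 + 6*v*(1 - I) - 9 + 2*I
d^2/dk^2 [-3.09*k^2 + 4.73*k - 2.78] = -6.18000000000000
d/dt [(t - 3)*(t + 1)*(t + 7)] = 3*t^2 + 10*t - 17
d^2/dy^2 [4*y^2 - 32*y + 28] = 8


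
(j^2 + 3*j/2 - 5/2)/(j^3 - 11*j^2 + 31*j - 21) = (j + 5/2)/(j^2 - 10*j + 21)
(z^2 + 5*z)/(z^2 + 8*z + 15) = z/(z + 3)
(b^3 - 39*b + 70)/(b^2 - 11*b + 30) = (b^2 + 5*b - 14)/(b - 6)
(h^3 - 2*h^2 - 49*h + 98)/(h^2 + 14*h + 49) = (h^2 - 9*h + 14)/(h + 7)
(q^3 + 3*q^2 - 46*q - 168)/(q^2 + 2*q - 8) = (q^2 - q - 42)/(q - 2)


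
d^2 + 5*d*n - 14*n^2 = (d - 2*n)*(d + 7*n)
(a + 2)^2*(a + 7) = a^3 + 11*a^2 + 32*a + 28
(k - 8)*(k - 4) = k^2 - 12*k + 32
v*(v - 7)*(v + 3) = v^3 - 4*v^2 - 21*v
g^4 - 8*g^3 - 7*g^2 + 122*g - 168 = (g - 7)*(g - 3)*(g - 2)*(g + 4)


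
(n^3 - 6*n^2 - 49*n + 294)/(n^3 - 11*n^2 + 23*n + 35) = (n^2 + n - 42)/(n^2 - 4*n - 5)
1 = 1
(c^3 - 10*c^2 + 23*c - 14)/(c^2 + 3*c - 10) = (c^2 - 8*c + 7)/(c + 5)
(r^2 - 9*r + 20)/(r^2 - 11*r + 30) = (r - 4)/(r - 6)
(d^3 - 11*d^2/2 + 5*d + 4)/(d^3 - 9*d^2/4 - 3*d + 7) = 2*(2*d^2 - 7*d - 4)/(4*d^2 - d - 14)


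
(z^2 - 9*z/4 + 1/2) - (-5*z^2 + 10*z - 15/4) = 6*z^2 - 49*z/4 + 17/4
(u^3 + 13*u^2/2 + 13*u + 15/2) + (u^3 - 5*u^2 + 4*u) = 2*u^3 + 3*u^2/2 + 17*u + 15/2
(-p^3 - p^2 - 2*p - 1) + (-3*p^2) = -p^3 - 4*p^2 - 2*p - 1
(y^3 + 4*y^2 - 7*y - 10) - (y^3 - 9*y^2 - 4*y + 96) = 13*y^2 - 3*y - 106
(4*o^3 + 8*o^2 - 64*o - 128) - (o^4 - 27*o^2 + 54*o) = -o^4 + 4*o^3 + 35*o^2 - 118*o - 128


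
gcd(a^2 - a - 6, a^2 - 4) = a + 2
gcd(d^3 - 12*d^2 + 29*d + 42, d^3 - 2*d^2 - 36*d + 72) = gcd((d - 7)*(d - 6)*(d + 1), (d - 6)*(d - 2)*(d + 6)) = d - 6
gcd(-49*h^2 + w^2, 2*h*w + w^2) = 1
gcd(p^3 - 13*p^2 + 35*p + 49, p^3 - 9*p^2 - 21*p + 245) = p^2 - 14*p + 49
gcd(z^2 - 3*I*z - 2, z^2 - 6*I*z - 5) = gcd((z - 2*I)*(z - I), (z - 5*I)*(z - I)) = z - I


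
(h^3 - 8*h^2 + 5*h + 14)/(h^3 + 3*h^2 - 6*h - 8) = (h - 7)/(h + 4)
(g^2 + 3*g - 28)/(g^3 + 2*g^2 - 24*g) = (g + 7)/(g*(g + 6))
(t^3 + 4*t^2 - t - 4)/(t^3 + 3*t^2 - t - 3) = (t + 4)/(t + 3)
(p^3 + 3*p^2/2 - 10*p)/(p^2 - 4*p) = (p^2 + 3*p/2 - 10)/(p - 4)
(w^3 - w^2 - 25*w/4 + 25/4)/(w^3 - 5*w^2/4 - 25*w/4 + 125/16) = 4*(w - 1)/(4*w - 5)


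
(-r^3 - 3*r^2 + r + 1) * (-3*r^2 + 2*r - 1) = 3*r^5 + 7*r^4 - 8*r^3 + 2*r^2 + r - 1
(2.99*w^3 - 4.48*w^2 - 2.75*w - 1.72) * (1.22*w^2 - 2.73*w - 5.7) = 3.6478*w^5 - 13.6283*w^4 - 8.1676*w^3 + 30.9451*w^2 + 20.3706*w + 9.804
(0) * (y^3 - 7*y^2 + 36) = 0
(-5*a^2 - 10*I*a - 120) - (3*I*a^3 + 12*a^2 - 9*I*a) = -3*I*a^3 - 17*a^2 - I*a - 120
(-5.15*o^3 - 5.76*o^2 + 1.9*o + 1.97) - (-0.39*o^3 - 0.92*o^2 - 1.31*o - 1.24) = -4.76*o^3 - 4.84*o^2 + 3.21*o + 3.21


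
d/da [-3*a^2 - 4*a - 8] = -6*a - 4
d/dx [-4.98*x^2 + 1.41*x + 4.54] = 1.41 - 9.96*x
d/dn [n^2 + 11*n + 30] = 2*n + 11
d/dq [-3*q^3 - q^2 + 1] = q*(-9*q - 2)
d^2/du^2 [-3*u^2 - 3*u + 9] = -6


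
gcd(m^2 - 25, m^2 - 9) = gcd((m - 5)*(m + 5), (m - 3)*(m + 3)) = 1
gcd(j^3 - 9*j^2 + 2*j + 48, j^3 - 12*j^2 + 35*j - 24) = j^2 - 11*j + 24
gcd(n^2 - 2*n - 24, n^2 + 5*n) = 1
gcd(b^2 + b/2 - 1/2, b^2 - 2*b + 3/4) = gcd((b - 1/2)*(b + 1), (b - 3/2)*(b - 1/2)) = b - 1/2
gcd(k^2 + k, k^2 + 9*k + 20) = 1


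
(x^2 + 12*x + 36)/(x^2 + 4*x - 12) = (x + 6)/(x - 2)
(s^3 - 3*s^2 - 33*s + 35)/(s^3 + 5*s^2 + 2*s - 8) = (s^2 - 2*s - 35)/(s^2 + 6*s + 8)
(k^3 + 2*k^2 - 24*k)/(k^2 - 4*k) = k + 6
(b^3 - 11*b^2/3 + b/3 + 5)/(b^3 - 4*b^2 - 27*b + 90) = (b^2 - 2*b/3 - 5/3)/(b^2 - b - 30)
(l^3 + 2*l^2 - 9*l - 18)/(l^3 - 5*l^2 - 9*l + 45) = (l + 2)/(l - 5)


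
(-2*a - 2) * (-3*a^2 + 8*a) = 6*a^3 - 10*a^2 - 16*a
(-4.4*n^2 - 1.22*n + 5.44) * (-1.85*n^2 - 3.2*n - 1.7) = 8.14*n^4 + 16.337*n^3 + 1.32*n^2 - 15.334*n - 9.248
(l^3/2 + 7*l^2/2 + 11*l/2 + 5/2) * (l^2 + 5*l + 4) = l^5/2 + 6*l^4 + 25*l^3 + 44*l^2 + 69*l/2 + 10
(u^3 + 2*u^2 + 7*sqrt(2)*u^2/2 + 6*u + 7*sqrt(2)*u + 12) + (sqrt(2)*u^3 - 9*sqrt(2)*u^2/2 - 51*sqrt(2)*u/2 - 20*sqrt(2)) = u^3 + sqrt(2)*u^3 - sqrt(2)*u^2 + 2*u^2 - 37*sqrt(2)*u/2 + 6*u - 20*sqrt(2) + 12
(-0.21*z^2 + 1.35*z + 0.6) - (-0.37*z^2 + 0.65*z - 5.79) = 0.16*z^2 + 0.7*z + 6.39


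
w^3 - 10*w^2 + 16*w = w*(w - 8)*(w - 2)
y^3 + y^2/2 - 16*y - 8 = (y - 4)*(y + 1/2)*(y + 4)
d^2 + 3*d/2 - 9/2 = (d - 3/2)*(d + 3)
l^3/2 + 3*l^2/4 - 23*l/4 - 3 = (l/2 + 1/4)*(l - 3)*(l + 4)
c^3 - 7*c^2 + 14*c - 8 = (c - 4)*(c - 2)*(c - 1)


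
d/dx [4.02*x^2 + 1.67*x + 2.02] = 8.04*x + 1.67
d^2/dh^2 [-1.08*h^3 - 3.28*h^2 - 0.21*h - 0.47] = -6.48*h - 6.56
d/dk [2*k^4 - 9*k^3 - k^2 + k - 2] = 8*k^3 - 27*k^2 - 2*k + 1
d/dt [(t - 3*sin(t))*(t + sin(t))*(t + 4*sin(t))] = 2*t^2*cos(t) + 3*t^2 + 4*t*sin(t) - 11*t*sin(2*t) - 36*sin(t)^2*cos(t) - 11*sin(t)^2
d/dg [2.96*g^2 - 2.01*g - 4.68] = 5.92*g - 2.01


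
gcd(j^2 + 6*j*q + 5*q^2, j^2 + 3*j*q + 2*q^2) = j + q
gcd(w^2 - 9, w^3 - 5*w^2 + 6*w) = w - 3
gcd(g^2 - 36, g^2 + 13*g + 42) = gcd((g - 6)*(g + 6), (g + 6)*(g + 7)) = g + 6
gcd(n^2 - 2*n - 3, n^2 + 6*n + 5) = n + 1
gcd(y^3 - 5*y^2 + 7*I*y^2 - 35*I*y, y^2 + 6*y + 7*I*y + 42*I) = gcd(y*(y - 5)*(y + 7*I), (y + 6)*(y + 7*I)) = y + 7*I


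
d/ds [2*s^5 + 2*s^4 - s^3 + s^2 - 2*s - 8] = 10*s^4 + 8*s^3 - 3*s^2 + 2*s - 2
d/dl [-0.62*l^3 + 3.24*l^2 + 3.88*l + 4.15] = -1.86*l^2 + 6.48*l + 3.88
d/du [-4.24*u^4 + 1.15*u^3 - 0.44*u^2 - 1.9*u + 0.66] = -16.96*u^3 + 3.45*u^2 - 0.88*u - 1.9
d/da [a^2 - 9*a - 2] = 2*a - 9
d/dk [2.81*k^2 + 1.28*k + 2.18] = 5.62*k + 1.28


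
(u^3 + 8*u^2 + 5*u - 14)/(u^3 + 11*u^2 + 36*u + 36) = (u^2 + 6*u - 7)/(u^2 + 9*u + 18)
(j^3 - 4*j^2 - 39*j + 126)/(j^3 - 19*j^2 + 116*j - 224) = (j^2 + 3*j - 18)/(j^2 - 12*j + 32)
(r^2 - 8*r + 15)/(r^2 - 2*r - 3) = (r - 5)/(r + 1)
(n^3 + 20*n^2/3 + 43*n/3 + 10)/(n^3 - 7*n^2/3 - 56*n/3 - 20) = (n + 3)/(n - 6)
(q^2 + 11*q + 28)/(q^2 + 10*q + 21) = (q + 4)/(q + 3)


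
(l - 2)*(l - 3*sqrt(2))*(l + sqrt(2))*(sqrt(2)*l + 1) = sqrt(2)*l^4 - 3*l^3 - 2*sqrt(2)*l^3 - 8*sqrt(2)*l^2 + 6*l^2 - 6*l + 16*sqrt(2)*l + 12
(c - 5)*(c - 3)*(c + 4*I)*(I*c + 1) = I*c^4 - 3*c^3 - 8*I*c^3 + 24*c^2 + 19*I*c^2 - 45*c - 32*I*c + 60*I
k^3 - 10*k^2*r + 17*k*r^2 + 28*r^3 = (k - 7*r)*(k - 4*r)*(k + r)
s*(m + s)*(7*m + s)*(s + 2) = 7*m^2*s^2 + 14*m^2*s + 8*m*s^3 + 16*m*s^2 + s^4 + 2*s^3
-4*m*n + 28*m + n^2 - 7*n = (-4*m + n)*(n - 7)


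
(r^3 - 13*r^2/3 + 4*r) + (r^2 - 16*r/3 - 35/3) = r^3 - 10*r^2/3 - 4*r/3 - 35/3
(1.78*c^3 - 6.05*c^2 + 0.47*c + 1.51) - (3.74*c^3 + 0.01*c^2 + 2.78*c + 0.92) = -1.96*c^3 - 6.06*c^2 - 2.31*c + 0.59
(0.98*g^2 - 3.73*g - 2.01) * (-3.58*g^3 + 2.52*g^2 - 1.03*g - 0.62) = -3.5084*g^5 + 15.823*g^4 - 3.2132*g^3 - 1.8309*g^2 + 4.3829*g + 1.2462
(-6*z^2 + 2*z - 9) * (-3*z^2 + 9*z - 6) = 18*z^4 - 60*z^3 + 81*z^2 - 93*z + 54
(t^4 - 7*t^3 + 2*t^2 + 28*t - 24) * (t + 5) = t^5 - 2*t^4 - 33*t^3 + 38*t^2 + 116*t - 120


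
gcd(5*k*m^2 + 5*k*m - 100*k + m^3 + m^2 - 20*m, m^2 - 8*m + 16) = m - 4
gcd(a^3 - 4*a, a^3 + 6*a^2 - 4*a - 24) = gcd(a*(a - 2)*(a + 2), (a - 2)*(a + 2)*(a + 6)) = a^2 - 4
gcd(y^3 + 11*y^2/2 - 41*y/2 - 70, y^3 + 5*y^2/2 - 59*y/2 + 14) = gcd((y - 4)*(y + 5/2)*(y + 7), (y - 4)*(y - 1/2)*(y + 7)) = y^2 + 3*y - 28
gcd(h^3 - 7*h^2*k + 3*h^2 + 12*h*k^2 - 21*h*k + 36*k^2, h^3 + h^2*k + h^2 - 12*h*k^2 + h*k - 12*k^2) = h - 3*k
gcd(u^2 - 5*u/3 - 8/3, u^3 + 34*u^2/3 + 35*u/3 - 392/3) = u - 8/3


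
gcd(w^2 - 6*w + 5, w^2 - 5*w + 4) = w - 1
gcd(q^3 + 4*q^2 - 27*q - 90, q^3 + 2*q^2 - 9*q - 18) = q + 3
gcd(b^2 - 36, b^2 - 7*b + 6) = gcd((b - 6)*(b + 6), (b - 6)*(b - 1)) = b - 6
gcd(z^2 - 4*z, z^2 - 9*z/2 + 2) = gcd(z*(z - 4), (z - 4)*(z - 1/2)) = z - 4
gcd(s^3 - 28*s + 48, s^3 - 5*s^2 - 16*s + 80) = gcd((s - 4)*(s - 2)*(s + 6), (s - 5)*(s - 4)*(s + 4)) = s - 4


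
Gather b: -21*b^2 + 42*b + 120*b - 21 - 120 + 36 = -21*b^2 + 162*b - 105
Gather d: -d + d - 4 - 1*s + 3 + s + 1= 0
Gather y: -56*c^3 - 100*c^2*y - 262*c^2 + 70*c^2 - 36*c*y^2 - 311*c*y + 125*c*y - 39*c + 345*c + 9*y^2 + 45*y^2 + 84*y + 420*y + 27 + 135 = -56*c^3 - 192*c^2 + 306*c + y^2*(54 - 36*c) + y*(-100*c^2 - 186*c + 504) + 162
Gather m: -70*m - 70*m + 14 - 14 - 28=-140*m - 28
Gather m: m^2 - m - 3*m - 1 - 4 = m^2 - 4*m - 5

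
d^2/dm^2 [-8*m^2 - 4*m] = -16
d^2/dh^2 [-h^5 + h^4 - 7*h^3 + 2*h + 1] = 2*h*(-10*h^2 + 6*h - 21)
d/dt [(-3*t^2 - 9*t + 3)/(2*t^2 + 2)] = 3*(3*t^2 - 4*t - 3)/(2*(t^4 + 2*t^2 + 1))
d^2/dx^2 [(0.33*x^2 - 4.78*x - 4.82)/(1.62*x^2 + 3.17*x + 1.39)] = (-28.478628*x^3 - 80.356212*x^2 - 83.9341440000001*x - 31.76463)/(4.251528*x^6 + 24.958044*x^5 + 59.781402*x^4 + 74.684249*x^3 + 51.293919*x^2 + 18.374271*x + 2.685619)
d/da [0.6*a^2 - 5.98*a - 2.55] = 1.2*a - 5.98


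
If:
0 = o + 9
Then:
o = -9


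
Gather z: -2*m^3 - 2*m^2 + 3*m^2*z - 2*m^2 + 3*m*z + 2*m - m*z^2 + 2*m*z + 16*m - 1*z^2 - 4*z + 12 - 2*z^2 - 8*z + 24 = -2*m^3 - 4*m^2 + 18*m + z^2*(-m - 3) + z*(3*m^2 + 5*m - 12) + 36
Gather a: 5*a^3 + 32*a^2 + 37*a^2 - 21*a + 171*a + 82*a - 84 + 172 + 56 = 5*a^3 + 69*a^2 + 232*a + 144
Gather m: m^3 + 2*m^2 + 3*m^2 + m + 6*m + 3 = m^3 + 5*m^2 + 7*m + 3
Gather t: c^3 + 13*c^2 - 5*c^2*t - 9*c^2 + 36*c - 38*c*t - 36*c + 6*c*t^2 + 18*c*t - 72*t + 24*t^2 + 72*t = c^3 + 4*c^2 + t^2*(6*c + 24) + t*(-5*c^2 - 20*c)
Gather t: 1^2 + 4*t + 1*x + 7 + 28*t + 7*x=32*t + 8*x + 8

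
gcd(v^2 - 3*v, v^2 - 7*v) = v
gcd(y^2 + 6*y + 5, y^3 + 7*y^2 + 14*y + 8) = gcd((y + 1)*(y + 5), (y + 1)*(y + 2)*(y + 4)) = y + 1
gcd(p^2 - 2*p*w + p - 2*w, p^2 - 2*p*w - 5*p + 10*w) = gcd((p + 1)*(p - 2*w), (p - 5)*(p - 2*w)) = p - 2*w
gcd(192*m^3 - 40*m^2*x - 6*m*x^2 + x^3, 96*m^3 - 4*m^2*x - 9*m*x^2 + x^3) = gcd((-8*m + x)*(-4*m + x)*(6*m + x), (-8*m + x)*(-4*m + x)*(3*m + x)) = 32*m^2 - 12*m*x + x^2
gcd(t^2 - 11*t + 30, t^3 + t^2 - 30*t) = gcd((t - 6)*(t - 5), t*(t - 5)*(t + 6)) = t - 5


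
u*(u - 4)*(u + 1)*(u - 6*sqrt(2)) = u^4 - 6*sqrt(2)*u^3 - 3*u^3 - 4*u^2 + 18*sqrt(2)*u^2 + 24*sqrt(2)*u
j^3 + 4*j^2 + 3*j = j*(j + 1)*(j + 3)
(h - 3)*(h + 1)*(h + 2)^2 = h^4 + 2*h^3 - 7*h^2 - 20*h - 12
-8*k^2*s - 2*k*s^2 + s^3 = s*(-4*k + s)*(2*k + s)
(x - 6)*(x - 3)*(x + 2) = x^3 - 7*x^2 + 36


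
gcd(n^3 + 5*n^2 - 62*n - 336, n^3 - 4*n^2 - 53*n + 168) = n^2 - n - 56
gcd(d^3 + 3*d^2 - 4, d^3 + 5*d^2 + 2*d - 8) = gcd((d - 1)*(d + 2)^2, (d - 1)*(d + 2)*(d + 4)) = d^2 + d - 2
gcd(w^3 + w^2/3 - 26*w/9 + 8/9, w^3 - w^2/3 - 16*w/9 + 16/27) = w^2 - 5*w/3 + 4/9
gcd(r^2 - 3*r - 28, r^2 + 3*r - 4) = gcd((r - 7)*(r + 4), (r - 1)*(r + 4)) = r + 4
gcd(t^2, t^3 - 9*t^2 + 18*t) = t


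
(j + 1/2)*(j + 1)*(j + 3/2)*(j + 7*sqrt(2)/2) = j^4 + 3*j^3 + 7*sqrt(2)*j^3/2 + 11*j^2/4 + 21*sqrt(2)*j^2/2 + 3*j/4 + 77*sqrt(2)*j/8 + 21*sqrt(2)/8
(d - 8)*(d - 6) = d^2 - 14*d + 48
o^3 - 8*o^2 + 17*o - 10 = (o - 5)*(o - 2)*(o - 1)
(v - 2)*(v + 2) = v^2 - 4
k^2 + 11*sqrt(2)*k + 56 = (k + 4*sqrt(2))*(k + 7*sqrt(2))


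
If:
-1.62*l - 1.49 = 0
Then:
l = -0.92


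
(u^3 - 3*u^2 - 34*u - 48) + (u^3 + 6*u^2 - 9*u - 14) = 2*u^3 + 3*u^2 - 43*u - 62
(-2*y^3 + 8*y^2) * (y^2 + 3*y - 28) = -2*y^5 + 2*y^4 + 80*y^3 - 224*y^2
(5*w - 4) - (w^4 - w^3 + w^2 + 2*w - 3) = -w^4 + w^3 - w^2 + 3*w - 1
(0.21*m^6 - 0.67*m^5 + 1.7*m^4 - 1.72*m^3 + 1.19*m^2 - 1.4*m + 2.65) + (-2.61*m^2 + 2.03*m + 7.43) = 0.21*m^6 - 0.67*m^5 + 1.7*m^4 - 1.72*m^3 - 1.42*m^2 + 0.63*m + 10.08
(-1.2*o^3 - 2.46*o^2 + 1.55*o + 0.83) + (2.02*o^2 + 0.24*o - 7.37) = -1.2*o^3 - 0.44*o^2 + 1.79*o - 6.54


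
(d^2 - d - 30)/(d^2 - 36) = (d + 5)/(d + 6)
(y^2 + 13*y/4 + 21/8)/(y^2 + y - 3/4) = (4*y + 7)/(2*(2*y - 1))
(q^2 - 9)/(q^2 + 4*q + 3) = (q - 3)/(q + 1)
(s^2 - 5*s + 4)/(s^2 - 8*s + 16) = (s - 1)/(s - 4)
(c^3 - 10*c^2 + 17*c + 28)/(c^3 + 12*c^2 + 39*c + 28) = (c^2 - 11*c + 28)/(c^2 + 11*c + 28)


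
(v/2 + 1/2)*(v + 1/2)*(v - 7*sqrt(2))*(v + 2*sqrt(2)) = v^4/2 - 5*sqrt(2)*v^3/2 + 3*v^3/4 - 55*v^2/4 - 15*sqrt(2)*v^2/4 - 21*v - 5*sqrt(2)*v/4 - 7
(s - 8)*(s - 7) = s^2 - 15*s + 56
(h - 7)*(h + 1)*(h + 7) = h^3 + h^2 - 49*h - 49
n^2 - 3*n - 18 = (n - 6)*(n + 3)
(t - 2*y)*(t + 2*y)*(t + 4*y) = t^3 + 4*t^2*y - 4*t*y^2 - 16*y^3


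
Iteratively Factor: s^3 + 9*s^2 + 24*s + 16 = (s + 1)*(s^2 + 8*s + 16) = (s + 1)*(s + 4)*(s + 4)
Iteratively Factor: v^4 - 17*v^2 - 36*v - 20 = (v + 2)*(v^3 - 2*v^2 - 13*v - 10) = (v + 2)^2*(v^2 - 4*v - 5) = (v - 5)*(v + 2)^2*(v + 1)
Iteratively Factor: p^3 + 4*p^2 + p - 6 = (p + 3)*(p^2 + p - 2) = (p - 1)*(p + 3)*(p + 2)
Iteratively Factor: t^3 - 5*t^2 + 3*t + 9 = (t + 1)*(t^2 - 6*t + 9) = (t - 3)*(t + 1)*(t - 3)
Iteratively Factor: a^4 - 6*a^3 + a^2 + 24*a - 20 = (a - 2)*(a^3 - 4*a^2 - 7*a + 10) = (a - 2)*(a + 2)*(a^2 - 6*a + 5) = (a - 2)*(a - 1)*(a + 2)*(a - 5)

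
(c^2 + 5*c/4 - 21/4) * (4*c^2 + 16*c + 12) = 4*c^4 + 21*c^3 + 11*c^2 - 69*c - 63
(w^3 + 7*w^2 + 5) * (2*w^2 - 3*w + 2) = 2*w^5 + 11*w^4 - 19*w^3 + 24*w^2 - 15*w + 10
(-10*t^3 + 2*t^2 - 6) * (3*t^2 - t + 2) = -30*t^5 + 16*t^4 - 22*t^3 - 14*t^2 + 6*t - 12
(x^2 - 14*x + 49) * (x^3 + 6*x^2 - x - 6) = x^5 - 8*x^4 - 36*x^3 + 302*x^2 + 35*x - 294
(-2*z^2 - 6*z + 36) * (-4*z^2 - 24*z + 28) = 8*z^4 + 72*z^3 - 56*z^2 - 1032*z + 1008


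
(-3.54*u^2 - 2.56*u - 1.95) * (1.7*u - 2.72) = -6.018*u^3 + 5.2768*u^2 + 3.6482*u + 5.304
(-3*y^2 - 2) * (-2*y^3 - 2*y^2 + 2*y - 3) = 6*y^5 + 6*y^4 - 2*y^3 + 13*y^2 - 4*y + 6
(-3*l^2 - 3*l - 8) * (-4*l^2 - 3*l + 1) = 12*l^4 + 21*l^3 + 38*l^2 + 21*l - 8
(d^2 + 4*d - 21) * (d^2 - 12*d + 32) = d^4 - 8*d^3 - 37*d^2 + 380*d - 672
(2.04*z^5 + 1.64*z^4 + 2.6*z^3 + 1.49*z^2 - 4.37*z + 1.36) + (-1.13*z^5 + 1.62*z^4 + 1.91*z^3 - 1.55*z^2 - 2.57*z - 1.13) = 0.91*z^5 + 3.26*z^4 + 4.51*z^3 - 0.0600000000000001*z^2 - 6.94*z + 0.23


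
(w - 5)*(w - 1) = w^2 - 6*w + 5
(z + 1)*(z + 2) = z^2 + 3*z + 2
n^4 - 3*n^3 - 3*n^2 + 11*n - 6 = (n - 3)*(n - 1)^2*(n + 2)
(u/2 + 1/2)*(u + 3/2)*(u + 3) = u^3/2 + 11*u^2/4 + 9*u/2 + 9/4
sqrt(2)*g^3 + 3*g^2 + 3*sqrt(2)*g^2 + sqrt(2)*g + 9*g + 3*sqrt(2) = (g + 3)*(g + sqrt(2))*(sqrt(2)*g + 1)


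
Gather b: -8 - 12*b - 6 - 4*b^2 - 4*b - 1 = -4*b^2 - 16*b - 15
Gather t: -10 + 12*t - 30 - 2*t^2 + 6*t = -2*t^2 + 18*t - 40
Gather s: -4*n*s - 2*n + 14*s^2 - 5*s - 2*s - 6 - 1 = -2*n + 14*s^2 + s*(-4*n - 7) - 7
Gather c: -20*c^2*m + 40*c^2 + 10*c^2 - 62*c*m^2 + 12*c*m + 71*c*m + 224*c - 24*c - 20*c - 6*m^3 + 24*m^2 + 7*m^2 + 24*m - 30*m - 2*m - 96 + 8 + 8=c^2*(50 - 20*m) + c*(-62*m^2 + 83*m + 180) - 6*m^3 + 31*m^2 - 8*m - 80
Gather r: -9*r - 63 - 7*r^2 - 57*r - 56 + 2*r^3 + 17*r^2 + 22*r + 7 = 2*r^3 + 10*r^2 - 44*r - 112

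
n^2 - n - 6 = (n - 3)*(n + 2)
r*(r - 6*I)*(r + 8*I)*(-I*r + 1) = -I*r^4 + 3*r^3 - 46*I*r^2 + 48*r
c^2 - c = c*(c - 1)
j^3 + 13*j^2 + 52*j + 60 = (j + 2)*(j + 5)*(j + 6)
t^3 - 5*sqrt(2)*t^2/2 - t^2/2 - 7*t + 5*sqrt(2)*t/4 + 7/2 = (t - 1/2)*(t - 7*sqrt(2)/2)*(t + sqrt(2))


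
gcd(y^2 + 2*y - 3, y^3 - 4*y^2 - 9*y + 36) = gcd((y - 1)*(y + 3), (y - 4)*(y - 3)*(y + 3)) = y + 3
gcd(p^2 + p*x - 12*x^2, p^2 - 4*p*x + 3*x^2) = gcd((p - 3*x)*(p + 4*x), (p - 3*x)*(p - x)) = -p + 3*x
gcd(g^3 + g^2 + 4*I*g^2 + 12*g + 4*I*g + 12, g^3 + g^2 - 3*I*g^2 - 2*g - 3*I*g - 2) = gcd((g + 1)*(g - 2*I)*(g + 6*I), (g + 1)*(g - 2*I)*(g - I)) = g^2 + g*(1 - 2*I) - 2*I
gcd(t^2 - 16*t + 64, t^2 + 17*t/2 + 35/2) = 1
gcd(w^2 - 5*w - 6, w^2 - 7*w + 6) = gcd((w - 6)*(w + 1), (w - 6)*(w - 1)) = w - 6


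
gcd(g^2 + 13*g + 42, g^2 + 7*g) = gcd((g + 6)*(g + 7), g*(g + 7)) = g + 7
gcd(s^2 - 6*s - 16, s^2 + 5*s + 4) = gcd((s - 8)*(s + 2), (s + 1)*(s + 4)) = 1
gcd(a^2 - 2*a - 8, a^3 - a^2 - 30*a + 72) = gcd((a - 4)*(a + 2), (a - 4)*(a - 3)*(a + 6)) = a - 4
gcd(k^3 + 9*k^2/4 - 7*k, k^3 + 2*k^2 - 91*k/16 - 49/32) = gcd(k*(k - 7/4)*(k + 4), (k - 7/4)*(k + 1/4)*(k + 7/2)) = k - 7/4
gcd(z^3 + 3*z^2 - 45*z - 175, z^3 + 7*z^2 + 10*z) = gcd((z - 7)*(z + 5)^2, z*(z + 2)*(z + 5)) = z + 5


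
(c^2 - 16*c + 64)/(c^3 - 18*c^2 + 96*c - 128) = 1/(c - 2)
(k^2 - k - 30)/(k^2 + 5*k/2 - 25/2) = 2*(k - 6)/(2*k - 5)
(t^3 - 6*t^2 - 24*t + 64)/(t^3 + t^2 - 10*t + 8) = (t - 8)/(t - 1)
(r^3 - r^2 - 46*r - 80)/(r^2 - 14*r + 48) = (r^2 + 7*r + 10)/(r - 6)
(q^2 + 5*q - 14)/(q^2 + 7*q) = (q - 2)/q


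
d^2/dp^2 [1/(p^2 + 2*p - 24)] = 2*(-p^2 - 2*p + 4*(p + 1)^2 + 24)/(p^2 + 2*p - 24)^3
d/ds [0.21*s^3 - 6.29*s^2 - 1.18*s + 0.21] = 0.63*s^2 - 12.58*s - 1.18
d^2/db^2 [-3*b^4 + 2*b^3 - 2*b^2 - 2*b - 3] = -36*b^2 + 12*b - 4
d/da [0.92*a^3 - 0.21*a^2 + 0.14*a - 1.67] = 2.76*a^2 - 0.42*a + 0.14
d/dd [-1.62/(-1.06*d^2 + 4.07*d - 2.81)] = (6.5934 - 3.4344*d)/(1.06*d^2 - 4.07*d + 2.81)^2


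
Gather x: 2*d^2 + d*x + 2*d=2*d^2 + d*x + 2*d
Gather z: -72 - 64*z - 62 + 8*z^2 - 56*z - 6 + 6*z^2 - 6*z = 14*z^2 - 126*z - 140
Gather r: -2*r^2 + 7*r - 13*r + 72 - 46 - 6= -2*r^2 - 6*r + 20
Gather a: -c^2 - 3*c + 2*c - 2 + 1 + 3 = -c^2 - c + 2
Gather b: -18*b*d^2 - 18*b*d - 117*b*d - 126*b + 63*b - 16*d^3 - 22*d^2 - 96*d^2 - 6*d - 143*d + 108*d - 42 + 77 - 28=b*(-18*d^2 - 135*d - 63) - 16*d^3 - 118*d^2 - 41*d + 7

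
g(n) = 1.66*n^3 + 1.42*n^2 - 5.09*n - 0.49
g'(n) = 4.98*n^2 + 2.84*n - 5.09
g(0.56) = -2.60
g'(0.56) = -1.94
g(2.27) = 14.69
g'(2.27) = 27.02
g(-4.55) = -104.30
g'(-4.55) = 85.09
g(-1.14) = 4.70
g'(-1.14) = -1.86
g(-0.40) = 1.67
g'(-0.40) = -5.43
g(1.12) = -2.08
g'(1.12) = 4.34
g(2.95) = 39.47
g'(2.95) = 46.63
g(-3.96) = -61.15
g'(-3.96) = 61.76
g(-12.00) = -2603.41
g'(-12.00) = 677.95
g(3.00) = 41.84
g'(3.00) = 48.25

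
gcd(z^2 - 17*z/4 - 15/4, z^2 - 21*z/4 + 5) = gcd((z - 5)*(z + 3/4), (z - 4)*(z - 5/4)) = 1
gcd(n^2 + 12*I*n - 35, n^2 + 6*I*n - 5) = n + 5*I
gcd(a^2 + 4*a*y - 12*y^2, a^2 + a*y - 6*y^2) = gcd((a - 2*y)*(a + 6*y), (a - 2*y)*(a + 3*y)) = -a + 2*y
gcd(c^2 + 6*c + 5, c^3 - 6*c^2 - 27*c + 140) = c + 5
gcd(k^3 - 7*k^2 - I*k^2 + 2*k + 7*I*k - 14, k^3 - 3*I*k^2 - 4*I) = k^2 - I*k + 2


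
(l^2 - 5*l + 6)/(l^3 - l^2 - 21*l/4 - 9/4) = 4*(l - 2)/(4*l^2 + 8*l + 3)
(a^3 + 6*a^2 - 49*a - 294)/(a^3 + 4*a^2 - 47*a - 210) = (a + 7)/(a + 5)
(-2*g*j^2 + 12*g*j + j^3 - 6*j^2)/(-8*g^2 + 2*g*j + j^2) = j*(j - 6)/(4*g + j)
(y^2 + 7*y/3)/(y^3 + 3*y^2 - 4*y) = (y + 7/3)/(y^2 + 3*y - 4)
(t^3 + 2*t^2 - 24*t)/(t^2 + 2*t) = (t^2 + 2*t - 24)/(t + 2)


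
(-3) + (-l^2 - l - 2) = -l^2 - l - 5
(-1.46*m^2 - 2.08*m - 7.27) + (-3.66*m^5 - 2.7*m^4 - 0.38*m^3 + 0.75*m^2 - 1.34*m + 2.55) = -3.66*m^5 - 2.7*m^4 - 0.38*m^3 - 0.71*m^2 - 3.42*m - 4.72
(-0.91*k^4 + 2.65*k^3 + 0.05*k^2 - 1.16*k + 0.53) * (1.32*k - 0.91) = -1.2012*k^5 + 4.3261*k^4 - 2.3455*k^3 - 1.5767*k^2 + 1.7552*k - 0.4823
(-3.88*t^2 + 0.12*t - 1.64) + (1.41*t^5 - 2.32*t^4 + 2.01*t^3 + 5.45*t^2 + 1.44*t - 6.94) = 1.41*t^5 - 2.32*t^4 + 2.01*t^3 + 1.57*t^2 + 1.56*t - 8.58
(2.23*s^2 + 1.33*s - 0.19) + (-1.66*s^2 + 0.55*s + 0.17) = 0.57*s^2 + 1.88*s - 0.02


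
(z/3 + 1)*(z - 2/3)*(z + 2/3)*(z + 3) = z^4/3 + 2*z^3 + 77*z^2/27 - 8*z/9 - 4/3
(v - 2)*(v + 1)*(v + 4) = v^3 + 3*v^2 - 6*v - 8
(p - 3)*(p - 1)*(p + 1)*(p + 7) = p^4 + 4*p^3 - 22*p^2 - 4*p + 21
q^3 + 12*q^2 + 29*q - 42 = (q - 1)*(q + 6)*(q + 7)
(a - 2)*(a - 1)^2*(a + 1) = a^4 - 3*a^3 + a^2 + 3*a - 2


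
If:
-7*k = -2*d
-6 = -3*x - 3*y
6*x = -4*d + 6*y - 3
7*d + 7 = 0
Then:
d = -1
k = -2/7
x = 13/12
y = 11/12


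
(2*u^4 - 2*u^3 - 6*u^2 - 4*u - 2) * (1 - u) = -2*u^5 + 4*u^4 + 4*u^3 - 2*u^2 - 2*u - 2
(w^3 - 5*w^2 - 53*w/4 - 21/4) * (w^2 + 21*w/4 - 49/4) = w^5 + w^4/4 - 207*w^3/4 - 217*w^2/16 + 539*w/4 + 1029/16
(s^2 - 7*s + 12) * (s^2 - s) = s^4 - 8*s^3 + 19*s^2 - 12*s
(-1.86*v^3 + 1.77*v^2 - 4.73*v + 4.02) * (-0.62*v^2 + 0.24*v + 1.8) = 1.1532*v^5 - 1.5438*v^4 + 0.00939999999999985*v^3 - 0.4416*v^2 - 7.5492*v + 7.236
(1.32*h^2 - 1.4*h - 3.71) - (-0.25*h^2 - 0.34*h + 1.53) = 1.57*h^2 - 1.06*h - 5.24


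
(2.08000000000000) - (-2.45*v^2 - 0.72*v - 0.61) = 2.45*v^2 + 0.72*v + 2.69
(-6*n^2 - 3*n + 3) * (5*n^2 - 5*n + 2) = -30*n^4 + 15*n^3 + 18*n^2 - 21*n + 6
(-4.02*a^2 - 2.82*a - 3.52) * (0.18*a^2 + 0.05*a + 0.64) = -0.7236*a^4 - 0.7086*a^3 - 3.3474*a^2 - 1.9808*a - 2.2528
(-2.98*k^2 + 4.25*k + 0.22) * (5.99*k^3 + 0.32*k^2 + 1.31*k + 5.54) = -17.8502*k^5 + 24.5039*k^4 - 1.226*k^3 - 10.8713*k^2 + 23.8332*k + 1.2188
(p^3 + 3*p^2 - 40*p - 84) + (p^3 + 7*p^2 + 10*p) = 2*p^3 + 10*p^2 - 30*p - 84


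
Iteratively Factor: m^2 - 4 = (m + 2)*(m - 2)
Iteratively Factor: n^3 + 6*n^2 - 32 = (n - 2)*(n^2 + 8*n + 16) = (n - 2)*(n + 4)*(n + 4)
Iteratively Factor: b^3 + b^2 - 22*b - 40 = (b + 2)*(b^2 - b - 20) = (b - 5)*(b + 2)*(b + 4)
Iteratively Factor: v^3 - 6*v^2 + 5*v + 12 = (v + 1)*(v^2 - 7*v + 12) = (v - 4)*(v + 1)*(v - 3)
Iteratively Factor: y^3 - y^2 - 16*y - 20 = (y + 2)*(y^2 - 3*y - 10) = (y - 5)*(y + 2)*(y + 2)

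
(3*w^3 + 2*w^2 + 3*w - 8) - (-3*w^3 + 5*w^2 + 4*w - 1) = 6*w^3 - 3*w^2 - w - 7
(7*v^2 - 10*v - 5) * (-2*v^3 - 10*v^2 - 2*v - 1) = -14*v^5 - 50*v^4 + 96*v^3 + 63*v^2 + 20*v + 5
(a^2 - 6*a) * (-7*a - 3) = -7*a^3 + 39*a^2 + 18*a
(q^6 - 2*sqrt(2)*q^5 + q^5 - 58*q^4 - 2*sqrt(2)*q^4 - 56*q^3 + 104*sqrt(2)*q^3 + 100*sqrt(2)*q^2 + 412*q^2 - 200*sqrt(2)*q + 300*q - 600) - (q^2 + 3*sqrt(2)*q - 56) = q^6 - 2*sqrt(2)*q^5 + q^5 - 58*q^4 - 2*sqrt(2)*q^4 - 56*q^3 + 104*sqrt(2)*q^3 + 100*sqrt(2)*q^2 + 411*q^2 - 203*sqrt(2)*q + 300*q - 544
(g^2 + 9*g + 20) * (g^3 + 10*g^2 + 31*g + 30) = g^5 + 19*g^4 + 141*g^3 + 509*g^2 + 890*g + 600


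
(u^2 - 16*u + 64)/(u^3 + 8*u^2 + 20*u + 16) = (u^2 - 16*u + 64)/(u^3 + 8*u^2 + 20*u + 16)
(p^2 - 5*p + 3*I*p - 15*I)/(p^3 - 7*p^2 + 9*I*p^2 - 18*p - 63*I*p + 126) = (p - 5)/(p^2 + p*(-7 + 6*I) - 42*I)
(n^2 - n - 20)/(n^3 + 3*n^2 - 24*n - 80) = 1/(n + 4)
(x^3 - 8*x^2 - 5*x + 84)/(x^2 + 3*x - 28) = (x^2 - 4*x - 21)/(x + 7)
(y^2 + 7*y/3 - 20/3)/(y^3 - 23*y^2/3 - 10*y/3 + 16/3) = (3*y^2 + 7*y - 20)/(3*y^3 - 23*y^2 - 10*y + 16)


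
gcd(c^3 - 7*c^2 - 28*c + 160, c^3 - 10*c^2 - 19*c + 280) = c^2 - 3*c - 40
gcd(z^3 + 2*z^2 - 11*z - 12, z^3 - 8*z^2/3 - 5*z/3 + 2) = z^2 - 2*z - 3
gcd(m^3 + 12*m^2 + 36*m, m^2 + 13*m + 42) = m + 6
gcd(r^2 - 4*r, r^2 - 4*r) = r^2 - 4*r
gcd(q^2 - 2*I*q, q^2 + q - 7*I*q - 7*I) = 1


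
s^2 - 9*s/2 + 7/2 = (s - 7/2)*(s - 1)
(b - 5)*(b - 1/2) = b^2 - 11*b/2 + 5/2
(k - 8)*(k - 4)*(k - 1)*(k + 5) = k^4 - 8*k^3 - 21*k^2 + 188*k - 160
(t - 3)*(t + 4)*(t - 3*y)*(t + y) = t^4 - 2*t^3*y + t^3 - 3*t^2*y^2 - 2*t^2*y - 12*t^2 - 3*t*y^2 + 24*t*y + 36*y^2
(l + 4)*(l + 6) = l^2 + 10*l + 24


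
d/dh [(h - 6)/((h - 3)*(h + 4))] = (-h^2 + 12*h - 6)/(h^4 + 2*h^3 - 23*h^2 - 24*h + 144)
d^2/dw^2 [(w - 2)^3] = 6*w - 12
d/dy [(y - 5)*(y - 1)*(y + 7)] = 3*y^2 + 2*y - 37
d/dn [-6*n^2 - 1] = -12*n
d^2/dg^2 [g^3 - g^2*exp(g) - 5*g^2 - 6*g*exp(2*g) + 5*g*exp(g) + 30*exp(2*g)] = -g^2*exp(g) - 24*g*exp(2*g) + g*exp(g) + 6*g + 96*exp(2*g) + 8*exp(g) - 10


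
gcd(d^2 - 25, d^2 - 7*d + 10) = d - 5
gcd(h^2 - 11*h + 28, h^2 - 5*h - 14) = h - 7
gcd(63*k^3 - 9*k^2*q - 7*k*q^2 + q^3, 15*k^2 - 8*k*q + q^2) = -3*k + q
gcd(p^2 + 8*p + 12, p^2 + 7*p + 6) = p + 6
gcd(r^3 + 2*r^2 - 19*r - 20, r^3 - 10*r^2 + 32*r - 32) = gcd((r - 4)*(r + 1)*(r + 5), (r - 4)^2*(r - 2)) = r - 4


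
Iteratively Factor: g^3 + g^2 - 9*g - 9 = (g - 3)*(g^2 + 4*g + 3) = (g - 3)*(g + 3)*(g + 1)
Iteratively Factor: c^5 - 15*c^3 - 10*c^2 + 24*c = (c)*(c^4 - 15*c^2 - 10*c + 24) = c*(c + 2)*(c^3 - 2*c^2 - 11*c + 12) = c*(c + 2)*(c + 3)*(c^2 - 5*c + 4) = c*(c - 4)*(c + 2)*(c + 3)*(c - 1)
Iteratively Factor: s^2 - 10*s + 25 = (s - 5)*(s - 5)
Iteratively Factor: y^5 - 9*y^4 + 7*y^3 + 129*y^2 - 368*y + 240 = (y - 1)*(y^4 - 8*y^3 - y^2 + 128*y - 240) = (y - 4)*(y - 1)*(y^3 - 4*y^2 - 17*y + 60) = (y - 5)*(y - 4)*(y - 1)*(y^2 + y - 12) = (y - 5)*(y - 4)*(y - 1)*(y + 4)*(y - 3)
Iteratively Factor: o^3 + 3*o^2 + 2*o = (o + 1)*(o^2 + 2*o) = (o + 1)*(o + 2)*(o)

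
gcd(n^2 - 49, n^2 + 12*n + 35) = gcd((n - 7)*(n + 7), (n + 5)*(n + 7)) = n + 7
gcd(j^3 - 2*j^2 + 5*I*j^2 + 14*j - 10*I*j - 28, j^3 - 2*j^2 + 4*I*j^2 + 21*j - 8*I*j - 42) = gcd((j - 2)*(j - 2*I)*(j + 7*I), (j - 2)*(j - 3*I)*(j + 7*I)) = j^2 + j*(-2 + 7*I) - 14*I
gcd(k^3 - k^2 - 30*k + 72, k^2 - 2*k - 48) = k + 6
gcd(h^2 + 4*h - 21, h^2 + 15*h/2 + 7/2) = h + 7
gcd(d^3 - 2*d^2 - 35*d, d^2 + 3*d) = d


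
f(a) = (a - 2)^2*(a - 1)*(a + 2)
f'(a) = (a - 2)^2*(a - 1) + (a - 2)^2*(a + 2) + (a - 1)*(a + 2)*(2*a - 4) = 4*a^3 - 9*a^2 - 4*a + 12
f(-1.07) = -18.14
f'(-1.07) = 1.08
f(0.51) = -2.73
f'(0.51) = 8.15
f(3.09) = 12.64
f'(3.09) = 31.72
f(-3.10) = 117.31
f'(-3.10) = -181.25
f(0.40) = -3.69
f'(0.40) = 9.22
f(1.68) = 0.26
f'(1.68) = -1.16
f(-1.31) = -17.46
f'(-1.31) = -7.20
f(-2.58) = 43.56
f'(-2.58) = -106.28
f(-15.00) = 60112.00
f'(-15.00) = -15453.00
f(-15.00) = 60112.00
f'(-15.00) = -15453.00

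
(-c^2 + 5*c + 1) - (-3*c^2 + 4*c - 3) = 2*c^2 + c + 4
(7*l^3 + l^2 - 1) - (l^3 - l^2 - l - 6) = 6*l^3 + 2*l^2 + l + 5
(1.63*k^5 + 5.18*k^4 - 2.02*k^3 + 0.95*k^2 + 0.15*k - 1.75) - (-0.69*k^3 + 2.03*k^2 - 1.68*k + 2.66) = 1.63*k^5 + 5.18*k^4 - 1.33*k^3 - 1.08*k^2 + 1.83*k - 4.41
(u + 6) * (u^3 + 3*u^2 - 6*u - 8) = u^4 + 9*u^3 + 12*u^2 - 44*u - 48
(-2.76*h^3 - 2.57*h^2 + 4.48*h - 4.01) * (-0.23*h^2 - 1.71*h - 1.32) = 0.6348*h^5 + 5.3107*h^4 + 7.0075*h^3 - 3.3461*h^2 + 0.943499999999998*h + 5.2932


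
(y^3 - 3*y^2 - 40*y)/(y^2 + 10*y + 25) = y*(y - 8)/(y + 5)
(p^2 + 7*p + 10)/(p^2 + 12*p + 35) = (p + 2)/(p + 7)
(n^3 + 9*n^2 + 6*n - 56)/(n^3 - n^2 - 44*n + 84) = (n + 4)/(n - 6)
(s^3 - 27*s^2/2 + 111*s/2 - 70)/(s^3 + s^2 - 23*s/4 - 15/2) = 2*(s^2 - 11*s + 28)/(2*s^2 + 7*s + 6)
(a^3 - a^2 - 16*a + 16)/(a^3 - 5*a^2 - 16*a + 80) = (a - 1)/(a - 5)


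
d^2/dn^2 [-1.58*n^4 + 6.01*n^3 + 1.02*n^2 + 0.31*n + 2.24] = -18.96*n^2 + 36.06*n + 2.04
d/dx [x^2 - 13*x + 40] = 2*x - 13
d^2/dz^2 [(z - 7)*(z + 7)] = 2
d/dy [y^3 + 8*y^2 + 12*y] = 3*y^2 + 16*y + 12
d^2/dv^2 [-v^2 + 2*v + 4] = -2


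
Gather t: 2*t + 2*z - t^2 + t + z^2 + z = -t^2 + 3*t + z^2 + 3*z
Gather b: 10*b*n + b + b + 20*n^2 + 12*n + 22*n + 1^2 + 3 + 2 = b*(10*n + 2) + 20*n^2 + 34*n + 6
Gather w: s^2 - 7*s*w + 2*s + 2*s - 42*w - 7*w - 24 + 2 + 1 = s^2 + 4*s + w*(-7*s - 49) - 21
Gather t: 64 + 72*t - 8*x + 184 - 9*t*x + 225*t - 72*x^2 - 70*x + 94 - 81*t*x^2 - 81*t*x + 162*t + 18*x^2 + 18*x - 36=t*(-81*x^2 - 90*x + 459) - 54*x^2 - 60*x + 306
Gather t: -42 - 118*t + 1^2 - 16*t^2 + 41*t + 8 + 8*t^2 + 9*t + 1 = -8*t^2 - 68*t - 32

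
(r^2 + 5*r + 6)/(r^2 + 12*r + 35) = (r^2 + 5*r + 6)/(r^2 + 12*r + 35)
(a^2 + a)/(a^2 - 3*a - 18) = a*(a + 1)/(a^2 - 3*a - 18)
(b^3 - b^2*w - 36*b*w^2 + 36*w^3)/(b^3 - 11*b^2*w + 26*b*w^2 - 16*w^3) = (b^2 - 36*w^2)/(b^2 - 10*b*w + 16*w^2)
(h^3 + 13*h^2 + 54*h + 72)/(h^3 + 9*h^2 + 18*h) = (h + 4)/h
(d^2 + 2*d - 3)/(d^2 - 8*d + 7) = (d + 3)/(d - 7)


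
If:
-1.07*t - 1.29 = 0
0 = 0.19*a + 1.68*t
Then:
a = 10.66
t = -1.21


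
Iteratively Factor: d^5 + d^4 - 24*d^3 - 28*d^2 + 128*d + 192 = (d + 2)*(d^4 - d^3 - 22*d^2 + 16*d + 96) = (d + 2)^2*(d^3 - 3*d^2 - 16*d + 48) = (d - 4)*(d + 2)^2*(d^2 + d - 12) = (d - 4)*(d + 2)^2*(d + 4)*(d - 3)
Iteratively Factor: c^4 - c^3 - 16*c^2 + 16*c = (c)*(c^3 - c^2 - 16*c + 16) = c*(c - 1)*(c^2 - 16) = c*(c - 1)*(c + 4)*(c - 4)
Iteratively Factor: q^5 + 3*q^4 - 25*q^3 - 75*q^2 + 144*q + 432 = (q + 3)*(q^4 - 25*q^2 + 144) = (q - 4)*(q + 3)*(q^3 + 4*q^2 - 9*q - 36) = (q - 4)*(q + 3)*(q + 4)*(q^2 - 9) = (q - 4)*(q - 3)*(q + 3)*(q + 4)*(q + 3)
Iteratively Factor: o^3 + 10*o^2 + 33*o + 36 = (o + 3)*(o^2 + 7*o + 12) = (o + 3)^2*(o + 4)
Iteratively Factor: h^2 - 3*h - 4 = (h + 1)*(h - 4)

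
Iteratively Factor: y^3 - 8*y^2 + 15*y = (y)*(y^2 - 8*y + 15) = y*(y - 5)*(y - 3)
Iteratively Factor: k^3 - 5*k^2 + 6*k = (k - 2)*(k^2 - 3*k) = k*(k - 2)*(k - 3)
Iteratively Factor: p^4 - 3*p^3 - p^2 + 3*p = (p - 3)*(p^3 - p) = (p - 3)*(p - 1)*(p^2 + p) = p*(p - 3)*(p - 1)*(p + 1)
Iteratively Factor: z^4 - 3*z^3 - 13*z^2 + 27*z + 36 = (z - 3)*(z^3 - 13*z - 12) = (z - 3)*(z + 3)*(z^2 - 3*z - 4) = (z - 3)*(z + 1)*(z + 3)*(z - 4)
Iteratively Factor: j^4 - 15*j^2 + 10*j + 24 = (j + 1)*(j^3 - j^2 - 14*j + 24) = (j - 3)*(j + 1)*(j^2 + 2*j - 8) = (j - 3)*(j + 1)*(j + 4)*(j - 2)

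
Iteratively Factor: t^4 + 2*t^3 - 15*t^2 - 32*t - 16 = (t - 4)*(t^3 + 6*t^2 + 9*t + 4) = (t - 4)*(t + 1)*(t^2 + 5*t + 4) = (t - 4)*(t + 1)^2*(t + 4)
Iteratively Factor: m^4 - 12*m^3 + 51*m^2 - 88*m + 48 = (m - 4)*(m^3 - 8*m^2 + 19*m - 12) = (m - 4)^2*(m^2 - 4*m + 3) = (m - 4)^2*(m - 1)*(m - 3)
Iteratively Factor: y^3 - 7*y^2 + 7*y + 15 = (y - 3)*(y^2 - 4*y - 5) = (y - 3)*(y + 1)*(y - 5)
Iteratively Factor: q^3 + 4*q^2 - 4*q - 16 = (q - 2)*(q^2 + 6*q + 8) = (q - 2)*(q + 2)*(q + 4)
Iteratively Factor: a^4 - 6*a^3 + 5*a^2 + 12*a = (a - 3)*(a^3 - 3*a^2 - 4*a) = (a - 4)*(a - 3)*(a^2 + a) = (a - 4)*(a - 3)*(a + 1)*(a)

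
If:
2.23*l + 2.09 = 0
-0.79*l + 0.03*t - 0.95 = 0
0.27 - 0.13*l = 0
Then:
No Solution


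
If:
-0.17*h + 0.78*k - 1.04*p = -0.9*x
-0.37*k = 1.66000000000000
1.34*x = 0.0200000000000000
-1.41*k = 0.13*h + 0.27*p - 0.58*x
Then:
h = 84.31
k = -4.49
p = -17.13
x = 0.01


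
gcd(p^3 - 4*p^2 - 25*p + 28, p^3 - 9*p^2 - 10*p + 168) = p^2 - 3*p - 28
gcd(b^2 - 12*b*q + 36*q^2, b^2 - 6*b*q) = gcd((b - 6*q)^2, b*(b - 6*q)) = -b + 6*q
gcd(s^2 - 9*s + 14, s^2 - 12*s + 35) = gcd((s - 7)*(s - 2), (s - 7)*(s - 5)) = s - 7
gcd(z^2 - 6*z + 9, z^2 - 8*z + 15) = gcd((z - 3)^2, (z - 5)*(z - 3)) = z - 3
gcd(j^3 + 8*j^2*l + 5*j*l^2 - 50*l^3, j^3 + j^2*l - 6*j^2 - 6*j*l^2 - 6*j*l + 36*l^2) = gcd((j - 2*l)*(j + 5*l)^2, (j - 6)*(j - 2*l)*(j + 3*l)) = j - 2*l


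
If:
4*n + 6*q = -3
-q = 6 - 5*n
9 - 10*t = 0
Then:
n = 33/34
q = -39/34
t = 9/10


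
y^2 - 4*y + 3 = (y - 3)*(y - 1)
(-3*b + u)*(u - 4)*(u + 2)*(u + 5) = -3*b*u^3 - 9*b*u^2 + 54*b*u + 120*b + u^4 + 3*u^3 - 18*u^2 - 40*u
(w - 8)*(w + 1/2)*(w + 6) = w^3 - 3*w^2/2 - 49*w - 24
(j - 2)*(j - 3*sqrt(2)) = j^2 - 3*sqrt(2)*j - 2*j + 6*sqrt(2)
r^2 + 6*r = r*(r + 6)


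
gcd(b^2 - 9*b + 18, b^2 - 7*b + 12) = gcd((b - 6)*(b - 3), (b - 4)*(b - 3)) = b - 3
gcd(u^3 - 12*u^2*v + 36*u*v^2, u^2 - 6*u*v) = u^2 - 6*u*v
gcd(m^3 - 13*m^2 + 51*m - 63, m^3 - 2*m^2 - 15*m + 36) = m^2 - 6*m + 9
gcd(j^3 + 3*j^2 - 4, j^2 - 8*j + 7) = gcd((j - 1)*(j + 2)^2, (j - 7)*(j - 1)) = j - 1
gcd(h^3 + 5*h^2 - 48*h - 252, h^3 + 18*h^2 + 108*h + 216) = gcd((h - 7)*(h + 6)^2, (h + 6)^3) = h^2 + 12*h + 36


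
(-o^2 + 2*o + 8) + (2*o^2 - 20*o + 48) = o^2 - 18*o + 56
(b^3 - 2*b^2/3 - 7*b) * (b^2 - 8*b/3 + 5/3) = b^5 - 10*b^4/3 - 32*b^3/9 + 158*b^2/9 - 35*b/3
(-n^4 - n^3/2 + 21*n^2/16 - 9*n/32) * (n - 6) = -n^5 + 11*n^4/2 + 69*n^3/16 - 261*n^2/32 + 27*n/16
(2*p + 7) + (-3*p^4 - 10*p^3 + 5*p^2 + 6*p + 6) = -3*p^4 - 10*p^3 + 5*p^2 + 8*p + 13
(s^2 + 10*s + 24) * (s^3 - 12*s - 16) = s^5 + 10*s^4 + 12*s^3 - 136*s^2 - 448*s - 384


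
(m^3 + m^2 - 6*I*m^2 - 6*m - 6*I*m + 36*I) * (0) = 0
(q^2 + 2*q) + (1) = q^2 + 2*q + 1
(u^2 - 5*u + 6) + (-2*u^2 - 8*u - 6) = -u^2 - 13*u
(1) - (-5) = 6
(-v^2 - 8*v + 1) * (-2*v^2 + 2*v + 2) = 2*v^4 + 14*v^3 - 20*v^2 - 14*v + 2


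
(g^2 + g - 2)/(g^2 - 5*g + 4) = (g + 2)/(g - 4)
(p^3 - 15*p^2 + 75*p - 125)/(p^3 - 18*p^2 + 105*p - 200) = (p - 5)/(p - 8)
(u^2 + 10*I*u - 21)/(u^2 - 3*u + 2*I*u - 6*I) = (u^2 + 10*I*u - 21)/(u^2 + u*(-3 + 2*I) - 6*I)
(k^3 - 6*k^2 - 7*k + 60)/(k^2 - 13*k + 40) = (k^2 - k - 12)/(k - 8)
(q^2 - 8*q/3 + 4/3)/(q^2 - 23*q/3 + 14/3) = (q - 2)/(q - 7)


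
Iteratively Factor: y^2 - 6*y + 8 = (y - 2)*(y - 4)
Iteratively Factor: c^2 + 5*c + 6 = (c + 3)*(c + 2)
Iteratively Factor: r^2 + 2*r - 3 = (r - 1)*(r + 3)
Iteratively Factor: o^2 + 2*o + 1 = (o + 1)*(o + 1)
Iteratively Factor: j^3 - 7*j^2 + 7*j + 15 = (j - 3)*(j^2 - 4*j - 5) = (j - 3)*(j + 1)*(j - 5)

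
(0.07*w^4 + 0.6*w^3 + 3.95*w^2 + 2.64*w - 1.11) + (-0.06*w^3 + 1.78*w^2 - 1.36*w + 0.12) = 0.07*w^4 + 0.54*w^3 + 5.73*w^2 + 1.28*w - 0.99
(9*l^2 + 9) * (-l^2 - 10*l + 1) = -9*l^4 - 90*l^3 - 90*l + 9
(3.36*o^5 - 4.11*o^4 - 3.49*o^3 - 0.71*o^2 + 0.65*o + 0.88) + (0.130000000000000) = 3.36*o^5 - 4.11*o^4 - 3.49*o^3 - 0.71*o^2 + 0.65*o + 1.01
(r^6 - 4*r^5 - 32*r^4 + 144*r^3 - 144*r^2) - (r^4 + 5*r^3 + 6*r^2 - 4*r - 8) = r^6 - 4*r^5 - 33*r^4 + 139*r^3 - 150*r^2 + 4*r + 8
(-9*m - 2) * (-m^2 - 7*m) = 9*m^3 + 65*m^2 + 14*m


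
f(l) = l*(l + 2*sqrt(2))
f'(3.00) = 8.83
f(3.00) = 17.49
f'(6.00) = 14.83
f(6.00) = 52.97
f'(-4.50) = -6.17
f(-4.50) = 7.52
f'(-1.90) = -0.97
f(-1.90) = -1.76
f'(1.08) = 4.99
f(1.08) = 4.22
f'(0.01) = 2.85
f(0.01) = 0.03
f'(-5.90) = -8.97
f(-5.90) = 18.12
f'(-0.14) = 2.55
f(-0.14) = -0.38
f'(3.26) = 9.35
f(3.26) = 19.85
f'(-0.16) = 2.51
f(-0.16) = -0.43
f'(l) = 2*l + 2*sqrt(2)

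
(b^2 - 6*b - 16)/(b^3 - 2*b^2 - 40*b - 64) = 1/(b + 4)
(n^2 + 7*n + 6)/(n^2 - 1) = (n + 6)/(n - 1)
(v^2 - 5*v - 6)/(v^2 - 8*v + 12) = (v + 1)/(v - 2)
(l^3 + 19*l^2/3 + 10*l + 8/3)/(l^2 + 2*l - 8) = (3*l^2 + 7*l + 2)/(3*(l - 2))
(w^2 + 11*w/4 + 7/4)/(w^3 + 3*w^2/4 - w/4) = (4*w + 7)/(w*(4*w - 1))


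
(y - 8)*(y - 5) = y^2 - 13*y + 40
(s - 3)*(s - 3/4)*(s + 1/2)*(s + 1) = s^4 - 9*s^3/4 - 23*s^2/8 + 3*s/2 + 9/8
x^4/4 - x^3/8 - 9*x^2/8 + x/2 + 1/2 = (x/4 + 1/2)*(x - 2)*(x - 1)*(x + 1/2)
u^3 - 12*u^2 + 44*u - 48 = (u - 6)*(u - 4)*(u - 2)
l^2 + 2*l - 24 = (l - 4)*(l + 6)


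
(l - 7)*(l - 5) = l^2 - 12*l + 35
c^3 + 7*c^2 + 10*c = c*(c + 2)*(c + 5)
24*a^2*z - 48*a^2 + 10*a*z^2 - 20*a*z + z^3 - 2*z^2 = (4*a + z)*(6*a + z)*(z - 2)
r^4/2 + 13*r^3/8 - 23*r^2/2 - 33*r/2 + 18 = (r/2 + 1)*(r - 4)*(r - 3/4)*(r + 6)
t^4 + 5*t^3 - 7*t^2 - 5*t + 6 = (t - 1)^2*(t + 1)*(t + 6)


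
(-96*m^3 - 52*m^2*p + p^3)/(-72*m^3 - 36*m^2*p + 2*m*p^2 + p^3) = (-8*m + p)/(-6*m + p)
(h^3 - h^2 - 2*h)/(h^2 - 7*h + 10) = h*(h + 1)/(h - 5)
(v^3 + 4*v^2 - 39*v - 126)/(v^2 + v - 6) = (v^2 + v - 42)/(v - 2)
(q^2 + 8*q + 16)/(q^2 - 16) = (q + 4)/(q - 4)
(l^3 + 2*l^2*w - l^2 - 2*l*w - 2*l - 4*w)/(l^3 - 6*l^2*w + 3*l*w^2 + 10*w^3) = (l^3 + 2*l^2*w - l^2 - 2*l*w - 2*l - 4*w)/(l^3 - 6*l^2*w + 3*l*w^2 + 10*w^3)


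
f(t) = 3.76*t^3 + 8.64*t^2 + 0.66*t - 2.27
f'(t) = 11.28*t^2 + 17.28*t + 0.66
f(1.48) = 29.82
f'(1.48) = 50.94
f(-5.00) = -259.57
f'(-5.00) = 196.26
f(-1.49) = 3.49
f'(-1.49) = -0.04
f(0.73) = 4.28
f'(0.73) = 19.29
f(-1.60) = 3.39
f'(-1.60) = 1.89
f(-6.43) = -648.88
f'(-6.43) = 355.92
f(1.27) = 20.21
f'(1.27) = 40.80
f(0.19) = -1.81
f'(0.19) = 4.35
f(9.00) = 3444.55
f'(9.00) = 1069.86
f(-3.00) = -28.01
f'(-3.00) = 50.34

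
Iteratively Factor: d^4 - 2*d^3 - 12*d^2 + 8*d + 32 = (d + 2)*(d^3 - 4*d^2 - 4*d + 16) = (d - 2)*(d + 2)*(d^2 - 2*d - 8) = (d - 4)*(d - 2)*(d + 2)*(d + 2)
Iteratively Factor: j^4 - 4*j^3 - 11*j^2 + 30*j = (j + 3)*(j^3 - 7*j^2 + 10*j) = j*(j + 3)*(j^2 - 7*j + 10) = j*(j - 5)*(j + 3)*(j - 2)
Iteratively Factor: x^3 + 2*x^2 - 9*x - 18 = (x + 3)*(x^2 - x - 6) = (x - 3)*(x + 3)*(x + 2)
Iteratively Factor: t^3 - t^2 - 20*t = (t + 4)*(t^2 - 5*t) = t*(t + 4)*(t - 5)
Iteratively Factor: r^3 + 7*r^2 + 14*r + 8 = (r + 1)*(r^2 + 6*r + 8) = (r + 1)*(r + 4)*(r + 2)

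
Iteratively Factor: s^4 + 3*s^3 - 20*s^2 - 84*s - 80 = (s - 5)*(s^3 + 8*s^2 + 20*s + 16) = (s - 5)*(s + 2)*(s^2 + 6*s + 8) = (s - 5)*(s + 2)*(s + 4)*(s + 2)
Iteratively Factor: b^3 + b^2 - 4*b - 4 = (b - 2)*(b^2 + 3*b + 2) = (b - 2)*(b + 1)*(b + 2)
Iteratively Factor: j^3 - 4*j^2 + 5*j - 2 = (j - 1)*(j^2 - 3*j + 2) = (j - 2)*(j - 1)*(j - 1)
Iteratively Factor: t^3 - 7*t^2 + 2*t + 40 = (t - 5)*(t^2 - 2*t - 8) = (t - 5)*(t - 4)*(t + 2)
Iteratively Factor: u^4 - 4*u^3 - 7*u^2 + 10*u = (u - 5)*(u^3 + u^2 - 2*u) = (u - 5)*(u + 2)*(u^2 - u) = u*(u - 5)*(u + 2)*(u - 1)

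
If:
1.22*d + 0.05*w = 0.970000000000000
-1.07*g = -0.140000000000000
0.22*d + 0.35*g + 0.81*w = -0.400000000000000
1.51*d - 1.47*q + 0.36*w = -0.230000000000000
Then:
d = 0.83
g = 0.13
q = 0.82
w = -0.77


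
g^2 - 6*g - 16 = (g - 8)*(g + 2)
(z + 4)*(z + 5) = z^2 + 9*z + 20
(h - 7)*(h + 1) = h^2 - 6*h - 7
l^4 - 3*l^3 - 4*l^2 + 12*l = l*(l - 3)*(l - 2)*(l + 2)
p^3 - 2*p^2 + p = p*(p - 1)^2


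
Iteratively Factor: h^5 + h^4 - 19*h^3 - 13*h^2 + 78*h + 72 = (h - 3)*(h^4 + 4*h^3 - 7*h^2 - 34*h - 24) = (h - 3)^2*(h^3 + 7*h^2 + 14*h + 8) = (h - 3)^2*(h + 1)*(h^2 + 6*h + 8) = (h - 3)^2*(h + 1)*(h + 2)*(h + 4)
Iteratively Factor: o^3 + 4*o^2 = (o + 4)*(o^2) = o*(o + 4)*(o)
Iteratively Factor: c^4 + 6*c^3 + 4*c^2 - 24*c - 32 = (c + 2)*(c^3 + 4*c^2 - 4*c - 16) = (c - 2)*(c + 2)*(c^2 + 6*c + 8) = (c - 2)*(c + 2)*(c + 4)*(c + 2)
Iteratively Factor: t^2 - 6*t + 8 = (t - 2)*(t - 4)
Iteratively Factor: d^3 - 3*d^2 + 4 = (d + 1)*(d^2 - 4*d + 4) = (d - 2)*(d + 1)*(d - 2)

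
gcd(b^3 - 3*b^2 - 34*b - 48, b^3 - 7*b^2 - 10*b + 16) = b^2 - 6*b - 16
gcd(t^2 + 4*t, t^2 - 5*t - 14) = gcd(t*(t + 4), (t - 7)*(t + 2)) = 1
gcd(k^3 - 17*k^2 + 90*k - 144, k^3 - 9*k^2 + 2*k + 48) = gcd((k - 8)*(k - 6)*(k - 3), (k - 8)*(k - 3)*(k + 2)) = k^2 - 11*k + 24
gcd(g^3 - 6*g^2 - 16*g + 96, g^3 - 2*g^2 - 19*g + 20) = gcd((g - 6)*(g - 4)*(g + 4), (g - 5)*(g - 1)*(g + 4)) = g + 4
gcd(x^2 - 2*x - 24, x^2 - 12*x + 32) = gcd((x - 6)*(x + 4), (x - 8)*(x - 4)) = 1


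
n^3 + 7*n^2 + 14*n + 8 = (n + 1)*(n + 2)*(n + 4)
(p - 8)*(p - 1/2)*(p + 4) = p^3 - 9*p^2/2 - 30*p + 16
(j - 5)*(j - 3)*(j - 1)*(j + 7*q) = j^4 + 7*j^3*q - 9*j^3 - 63*j^2*q + 23*j^2 + 161*j*q - 15*j - 105*q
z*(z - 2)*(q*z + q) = q*z^3 - q*z^2 - 2*q*z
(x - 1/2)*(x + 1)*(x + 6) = x^3 + 13*x^2/2 + 5*x/2 - 3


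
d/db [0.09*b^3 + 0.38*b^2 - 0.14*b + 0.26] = 0.27*b^2 + 0.76*b - 0.14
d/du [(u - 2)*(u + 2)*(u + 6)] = 3*u^2 + 12*u - 4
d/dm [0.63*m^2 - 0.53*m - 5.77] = 1.26*m - 0.53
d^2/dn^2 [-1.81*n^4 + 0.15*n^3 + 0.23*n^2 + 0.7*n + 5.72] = -21.72*n^2 + 0.9*n + 0.46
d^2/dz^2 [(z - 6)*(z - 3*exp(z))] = -3*z*exp(z) + 12*exp(z) + 2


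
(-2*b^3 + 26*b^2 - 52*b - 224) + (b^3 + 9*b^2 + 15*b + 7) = -b^3 + 35*b^2 - 37*b - 217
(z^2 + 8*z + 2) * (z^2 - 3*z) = z^4 + 5*z^3 - 22*z^2 - 6*z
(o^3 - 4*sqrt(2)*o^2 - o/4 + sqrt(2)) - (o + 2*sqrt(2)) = o^3 - 4*sqrt(2)*o^2 - 5*o/4 - sqrt(2)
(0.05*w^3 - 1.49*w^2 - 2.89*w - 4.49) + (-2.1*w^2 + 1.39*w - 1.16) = 0.05*w^3 - 3.59*w^2 - 1.5*w - 5.65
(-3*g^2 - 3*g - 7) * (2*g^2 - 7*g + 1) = -6*g^4 + 15*g^3 + 4*g^2 + 46*g - 7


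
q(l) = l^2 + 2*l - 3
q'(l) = 2*l + 2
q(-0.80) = -3.96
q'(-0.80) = 0.40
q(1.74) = 3.51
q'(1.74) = 5.48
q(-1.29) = -3.92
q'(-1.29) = -0.58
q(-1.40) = -3.84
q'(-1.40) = -0.80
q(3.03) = 12.24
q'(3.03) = 8.06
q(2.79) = 10.36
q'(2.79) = 7.58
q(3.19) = 13.56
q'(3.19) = 8.38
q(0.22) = -2.51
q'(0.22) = 2.44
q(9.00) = 96.00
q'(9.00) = 20.00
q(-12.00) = 117.00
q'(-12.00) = -22.00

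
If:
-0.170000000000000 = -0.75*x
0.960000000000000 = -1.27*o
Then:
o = -0.76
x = 0.23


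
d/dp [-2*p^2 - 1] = -4*p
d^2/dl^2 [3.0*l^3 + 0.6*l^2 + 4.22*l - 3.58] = 18.0*l + 1.2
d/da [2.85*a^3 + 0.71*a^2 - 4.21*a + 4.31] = 8.55*a^2 + 1.42*a - 4.21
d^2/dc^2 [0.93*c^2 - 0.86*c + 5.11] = 1.86000000000000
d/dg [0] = 0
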